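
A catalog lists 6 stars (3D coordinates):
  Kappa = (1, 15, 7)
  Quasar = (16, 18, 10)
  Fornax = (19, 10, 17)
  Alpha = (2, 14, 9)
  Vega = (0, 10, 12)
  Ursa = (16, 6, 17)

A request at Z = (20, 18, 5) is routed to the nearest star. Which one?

Quasar

Compare squared distances (the ordering matches that of the actual distances):
d²(Z, Kappa) = (20−1)² + (18−15)² + (5−7)² = 361 + 9 + 4 = 374
d²(Z, Quasar) = (20−16)² + (18−18)² + (5−10)² = 16 + 0 + 25 = 41
d²(Z, Fornax) = (20−19)² + (18−10)² + (5−17)² = 1 + 64 + 144 = 209
d²(Z, Alpha) = (20−2)² + (18−14)² + (5−9)² = 324 + 16 + 16 = 356
d²(Z, Vega) = (20−0)² + (18−10)² + (5−12)² = 400 + 64 + 49 = 513
d²(Z, Ursa) = (20−16)² + (18−6)² + (5−17)² = 16 + 144 + 144 = 304
Quasar is nearest.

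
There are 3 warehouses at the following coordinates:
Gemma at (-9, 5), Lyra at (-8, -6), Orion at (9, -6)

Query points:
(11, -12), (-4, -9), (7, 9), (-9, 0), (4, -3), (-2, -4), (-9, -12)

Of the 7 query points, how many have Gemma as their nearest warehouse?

1

(11, -12) — d² to each: Gemma:689, Lyra:397, Orion:40 → nearest is Orion
(-4, -9) — d² to each: Gemma:221, Lyra:25, Orion:178 → nearest is Lyra
(7, 9) — d² to each: Gemma:272, Lyra:450, Orion:229 → nearest is Orion
(-9, 0) — d² to each: Gemma:25, Lyra:37, Orion:360 → nearest is Gemma
(4, -3) — d² to each: Gemma:233, Lyra:153, Orion:34 → nearest is Orion
(-2, -4) — d² to each: Gemma:130, Lyra:40, Orion:125 → nearest is Lyra
(-9, -12) — d² to each: Gemma:289, Lyra:37, Orion:360 → nearest is Lyra
1 of the 7 points has Gemma as nearest.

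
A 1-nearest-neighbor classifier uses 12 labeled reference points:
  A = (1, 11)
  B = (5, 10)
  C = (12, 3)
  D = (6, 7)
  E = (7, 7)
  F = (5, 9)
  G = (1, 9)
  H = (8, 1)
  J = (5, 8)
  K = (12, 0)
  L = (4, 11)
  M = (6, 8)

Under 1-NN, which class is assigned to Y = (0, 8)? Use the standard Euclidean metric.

G

Compare squared distances (the ordering matches that of the actual distances):
|YA|² = 1 + 9 = 10
|YB|² = 25 + 4 = 29
|YC|² = 144 + 25 = 169
|YD|² = 36 + 1 = 37
|YE|² = 49 + 1 = 50
|YF|² = 25 + 1 = 26
|YG|² = 1 + 1 = 2
|YH|² = 64 + 49 = 113
|YJ|² = 25 + 0 = 25
|YK|² = 144 + 64 = 208
|YL|² = 16 + 9 = 25
|YM|² = 36 + 0 = 36
Minimum is at G.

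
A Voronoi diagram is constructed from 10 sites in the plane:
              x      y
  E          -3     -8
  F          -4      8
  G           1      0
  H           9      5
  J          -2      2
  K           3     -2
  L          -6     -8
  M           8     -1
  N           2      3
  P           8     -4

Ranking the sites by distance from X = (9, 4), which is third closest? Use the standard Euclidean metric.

Squared Euclidean distances:
|XE|² = 144 + 144 = 288
|XF|² = 169 + 16 = 185
|XG|² = 64 + 16 = 80
|XH|² = 0 + 1 = 1
|XJ|² = 121 + 4 = 125
|XK|² = 36 + 36 = 72
|XL|² = 225 + 144 = 369
|XM|² = 1 + 25 = 26
|XN|² = 49 + 1 = 50
|XP|² = 1 + 64 = 65
Sorted ascending: H, M, N, P, … — the third-nearest is N.

N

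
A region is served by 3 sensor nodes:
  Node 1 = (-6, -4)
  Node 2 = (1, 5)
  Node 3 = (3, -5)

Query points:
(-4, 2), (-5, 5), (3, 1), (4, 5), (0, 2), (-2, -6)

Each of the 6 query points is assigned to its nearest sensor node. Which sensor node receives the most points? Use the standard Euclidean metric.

Node 2

(-4, 2) — d² to each: Node 1:40, Node 2:34, Node 3:98 → nearest is Node 2
(-5, 5) — d² to each: Node 1:82, Node 2:36, Node 3:164 → nearest is Node 2
(3, 1) — d² to each: Node 1:106, Node 2:20, Node 3:36 → nearest is Node 2
(4, 5) — d² to each: Node 1:181, Node 2:9, Node 3:101 → nearest is Node 2
(0, 2) — d² to each: Node 1:72, Node 2:10, Node 3:58 → nearest is Node 2
(-2, -6) — d² to each: Node 1:20, Node 2:130, Node 3:26 → nearest is Node 1
Tally — Node 1:1, Node 2:5. Node 2 captures the most (5).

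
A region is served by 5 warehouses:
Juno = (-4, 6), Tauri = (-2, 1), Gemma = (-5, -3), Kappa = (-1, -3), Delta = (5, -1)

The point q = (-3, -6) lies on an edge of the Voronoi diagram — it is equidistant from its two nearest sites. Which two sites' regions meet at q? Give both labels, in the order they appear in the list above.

Gemma and Kappa

Squared distances from q to each site:
d²(q, Juno) = (-3−(-4))² + (-6−6)² = 1 + 144 = 145
d²(q, Tauri) = (-3−(-2))² + (-6−1)² = 1 + 49 = 50
d²(q, Gemma) = (-3−(-5))² + (-6−(-3))² = 4 + 9 = 13
d²(q, Kappa) = (-3−(-1))² + (-6−(-3))² = 4 + 9 = 13
d²(q, Delta) = (-3−5)² + (-6−(-1))² = 64 + 25 = 89
q is equidistant from Gemma and Kappa (both at squared distance 13), and every other site is strictly farther — so q lies on the Gemma–Kappa Voronoi edge.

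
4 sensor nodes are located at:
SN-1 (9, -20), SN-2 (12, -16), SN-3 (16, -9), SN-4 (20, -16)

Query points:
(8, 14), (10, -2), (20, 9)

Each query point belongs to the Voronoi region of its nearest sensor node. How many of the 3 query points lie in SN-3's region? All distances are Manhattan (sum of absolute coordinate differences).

3

(8, 14) — d to each: SN-1:35, SN-2:34, SN-3:31, SN-4:42 → nearest is SN-3
(10, -2) — d to each: SN-1:19, SN-2:16, SN-3:13, SN-4:24 → nearest is SN-3
(20, 9) — d to each: SN-1:40, SN-2:33, SN-3:22, SN-4:25 → nearest is SN-3
3 of the 3 points have SN-3 as nearest.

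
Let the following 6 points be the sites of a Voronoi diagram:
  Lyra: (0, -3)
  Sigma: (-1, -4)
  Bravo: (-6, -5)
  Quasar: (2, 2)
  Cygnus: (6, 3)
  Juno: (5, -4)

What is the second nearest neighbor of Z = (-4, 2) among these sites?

Since √ is increasing, it suffices to compare squared distances:
d²(Z, Lyra) = (-4−0)² + (2−(-3))² = 16 + 25 = 41
d²(Z, Sigma) = (-4−(-1))² + (2−(-4))² = 9 + 36 = 45
d²(Z, Bravo) = (-4−(-6))² + (2−(-5))² = 4 + 49 = 53
d²(Z, Quasar) = (-4−2)² + (2−2)² = 36 + 0 = 36
d²(Z, Cygnus) = (-4−6)² + (2−3)² = 100 + 1 = 101
d²(Z, Juno) = (-4−5)² + (2−(-4))² = 81 + 36 = 117
Sorted ascending: Quasar, Lyra, Sigma, … — the second-nearest is Lyra.

Lyra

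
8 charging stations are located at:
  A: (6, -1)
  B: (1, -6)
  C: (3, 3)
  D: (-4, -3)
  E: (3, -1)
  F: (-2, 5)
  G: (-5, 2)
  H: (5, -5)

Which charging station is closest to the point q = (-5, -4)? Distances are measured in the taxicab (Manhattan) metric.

d(q,A) = 11 + 3 = 14
d(q,B) = 6 + 2 = 8
d(q,C) = 8 + 7 = 15
d(q,D) = 1 + 1 = 2
d(q,E) = 8 + 3 = 11
d(q,F) = 3 + 9 = 12
d(q,G) = 0 + 6 = 6
d(q,H) = 10 + 1 = 11
Minimum is at D.

D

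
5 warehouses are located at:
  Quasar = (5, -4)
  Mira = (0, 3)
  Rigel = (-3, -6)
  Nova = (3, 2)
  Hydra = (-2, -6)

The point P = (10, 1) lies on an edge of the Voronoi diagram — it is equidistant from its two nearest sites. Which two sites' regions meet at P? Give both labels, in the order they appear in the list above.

Quasar and Nova

Squared distances from P to each site:
d²(P, Quasar) = (10−5)² + (1−(-4))² = 25 + 25 = 50
d²(P, Mira) = (10−0)² + (1−3)² = 100 + 4 = 104
d²(P, Rigel) = (10−(-3))² + (1−(-6))² = 169 + 49 = 218
d²(P, Nova) = (10−3)² + (1−2)² = 49 + 1 = 50
d²(P, Hydra) = (10−(-2))² + (1−(-6))² = 144 + 49 = 193
P is equidistant from Quasar and Nova (both at squared distance 50), and every other site is strictly farther — so P lies on the Quasar–Nova Voronoi edge.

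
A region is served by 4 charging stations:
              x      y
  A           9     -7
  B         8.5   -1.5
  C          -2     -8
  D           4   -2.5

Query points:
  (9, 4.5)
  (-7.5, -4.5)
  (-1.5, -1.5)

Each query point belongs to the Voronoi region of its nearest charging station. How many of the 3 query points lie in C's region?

1

(9, 4.5) — d² to each: A:132.25, B:36.25, C:277.25, D:74 → nearest is B
(-7.5, -4.5) — d² to each: A:278.5, B:265, C:42.5, D:136.25 → nearest is C
(-1.5, -1.5) — d² to each: A:140.5, B:100, C:42.5, D:31.25 → nearest is D
1 of the 3 points has C as nearest.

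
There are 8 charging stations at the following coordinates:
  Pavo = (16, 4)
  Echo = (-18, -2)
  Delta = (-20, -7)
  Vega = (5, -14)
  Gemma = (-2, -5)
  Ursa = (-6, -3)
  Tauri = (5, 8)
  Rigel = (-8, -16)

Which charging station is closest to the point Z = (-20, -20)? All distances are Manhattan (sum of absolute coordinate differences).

d(Z, Pavo) = 36 + 24 = 60
d(Z, Echo) = 2 + 18 = 20
d(Z, Delta) = 0 + 13 = 13
d(Z, Vega) = 25 + 6 = 31
d(Z, Gemma) = 18 + 15 = 33
d(Z, Ursa) = 14 + 17 = 31
d(Z, Tauri) = 25 + 28 = 53
d(Z, Rigel) = 12 + 4 = 16
Minimum is at Delta.

Delta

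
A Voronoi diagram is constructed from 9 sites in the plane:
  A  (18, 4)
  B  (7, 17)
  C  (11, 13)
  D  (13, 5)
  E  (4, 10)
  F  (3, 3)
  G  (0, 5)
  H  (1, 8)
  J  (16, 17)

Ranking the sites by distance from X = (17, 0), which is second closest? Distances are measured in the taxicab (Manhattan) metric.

d(X,A) = |17−18| + |0−4| = 1 + 4 = 5
d(X,B) = |17−7| + |0−17| = 10 + 17 = 27
d(X,C) = |17−11| + |0−13| = 6 + 13 = 19
d(X,D) = |17−13| + |0−5| = 4 + 5 = 9
d(X,E) = |17−4| + |0−10| = 13 + 10 = 23
d(X,F) = |17−3| + |0−3| = 14 + 3 = 17
d(X,G) = |17−0| + |0−5| = 17 + 5 = 22
d(X,H) = |17−1| + |0−8| = 16 + 8 = 24
d(X,J) = |17−16| + |0−17| = 1 + 17 = 18
Sorted ascending: A, D, F, … — the second-nearest is D.

D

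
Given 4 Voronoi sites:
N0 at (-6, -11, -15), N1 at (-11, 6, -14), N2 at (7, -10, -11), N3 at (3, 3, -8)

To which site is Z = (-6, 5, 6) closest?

N3

Since √ is increasing, it suffices to compare squared distances:
|ZN0|² = (-6−(-6))² + (5−(-11))² + (6−(-15))² = 0 + 256 + 441 = 697
|ZN1|² = (-6−(-11))² + (5−6)² + (6−(-14))² = 25 + 1 + 400 = 426
|ZN2|² = (-6−7)² + (5−(-10))² + (6−(-11))² = 169 + 225 + 289 = 683
|ZN3|² = (-6−3)² + (5−3)² + (6−(-8))² = 81 + 4 + 196 = 281
The smallest is to N3, so Z lies in the Voronoi region of N3.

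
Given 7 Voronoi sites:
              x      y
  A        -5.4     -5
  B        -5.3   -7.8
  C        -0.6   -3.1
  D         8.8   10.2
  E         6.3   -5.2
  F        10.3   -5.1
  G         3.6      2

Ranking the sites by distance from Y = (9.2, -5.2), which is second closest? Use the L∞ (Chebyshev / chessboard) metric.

d(Y,A) = max(14.6, 0.2) = 14.6
d(Y,B) = max(14.5, 2.6) = 14.5
d(Y,C) = max(9.8, 2.1) = 9.8
d(Y,D) = max(0.4, 15.4) = 15.4
d(Y,E) = max(2.9, 0) = 2.9
d(Y,F) = max(1.1, 0.1) = 1.1
d(Y,G) = max(5.6, 7.2) = 7.2
Sorted ascending: F, E, G, … — the second-nearest is E.

E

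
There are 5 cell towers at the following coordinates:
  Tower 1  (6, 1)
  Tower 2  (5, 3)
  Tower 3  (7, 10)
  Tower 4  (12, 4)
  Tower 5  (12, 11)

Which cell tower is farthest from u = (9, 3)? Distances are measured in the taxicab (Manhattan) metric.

d(u, Tower 1) = |9−6| + |3−1| = 3 + 2 = 5
d(u, Tower 2) = |9−5| + |3−3| = 4 + 0 = 4
d(u, Tower 3) = |9−7| + |3−10| = 2 + 7 = 9
d(u, Tower 4) = |9−12| + |3−4| = 3 + 1 = 4
d(u, Tower 5) = |9−12| + |3−11| = 3 + 8 = 11
The largest is to Tower 5.

Tower 5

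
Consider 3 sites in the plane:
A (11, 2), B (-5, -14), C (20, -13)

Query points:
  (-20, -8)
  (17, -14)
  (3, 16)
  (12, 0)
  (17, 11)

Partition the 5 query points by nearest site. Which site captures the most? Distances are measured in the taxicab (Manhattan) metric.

A

(-20, -8) — d to each: A:41, B:21, C:45 → nearest is B
(17, -14) — d to each: A:22, B:22, C:4 → nearest is C
(3, 16) — d to each: A:22, B:38, C:46 → nearest is A
(12, 0) — d to each: A:3, B:31, C:21 → nearest is A
(17, 11) — d to each: A:15, B:47, C:27 → nearest is A
Tally — A:3, B:1, C:1. A captures the most (3).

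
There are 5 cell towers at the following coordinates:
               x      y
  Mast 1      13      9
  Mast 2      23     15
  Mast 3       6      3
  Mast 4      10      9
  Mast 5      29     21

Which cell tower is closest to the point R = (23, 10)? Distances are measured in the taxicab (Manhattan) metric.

Mast 2

d(R, Mast 1) = |23−13| + |10−9| = 10 + 1 = 11
d(R, Mast 2) = |23−23| + |10−15| = 0 + 5 = 5
d(R, Mast 3) = |23−6| + |10−3| = 17 + 7 = 24
d(R, Mast 4) = |23−10| + |10−9| = 13 + 1 = 14
d(R, Mast 5) = |23−29| + |10−21| = 6 + 11 = 17
Minimum is at Mast 2.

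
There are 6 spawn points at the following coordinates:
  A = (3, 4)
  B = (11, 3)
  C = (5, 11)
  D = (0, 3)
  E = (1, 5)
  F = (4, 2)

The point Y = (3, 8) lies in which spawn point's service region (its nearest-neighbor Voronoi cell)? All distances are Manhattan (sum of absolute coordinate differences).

d(Y,A) = |3−3| + |8−4| = 0 + 4 = 4
d(Y,B) = |3−11| + |8−3| = 8 + 5 = 13
d(Y,C) = |3−5| + |8−11| = 2 + 3 = 5
d(Y,D) = |3−0| + |8−3| = 3 + 5 = 8
d(Y,E) = |3−1| + |8−5| = 2 + 3 = 5
d(Y,F) = |3−4| + |8−2| = 1 + 6 = 7
The smallest is to A, so Y lies in the Voronoi region of A.

A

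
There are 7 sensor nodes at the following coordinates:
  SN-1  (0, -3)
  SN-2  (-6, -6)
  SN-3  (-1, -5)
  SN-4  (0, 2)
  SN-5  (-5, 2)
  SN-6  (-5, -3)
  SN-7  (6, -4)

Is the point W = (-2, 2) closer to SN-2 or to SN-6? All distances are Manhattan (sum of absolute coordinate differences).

SN-6

d(W, SN-2) = |-2−(-6)| + |2−(-6)| = 4 + 8 = 12
d(W, SN-6) = |-2−(-5)| + |2−(-3)| = 3 + 5 = 8
12 > 8, so SN-6 is closer.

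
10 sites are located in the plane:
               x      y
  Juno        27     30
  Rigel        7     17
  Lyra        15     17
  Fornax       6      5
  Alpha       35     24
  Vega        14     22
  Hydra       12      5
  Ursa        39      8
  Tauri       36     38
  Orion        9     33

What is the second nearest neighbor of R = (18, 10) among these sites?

Since √ is increasing, it suffices to compare squared distances:
d²(R, Juno) = 81 + 400 = 481
d²(R, Rigel) = 121 + 49 = 170
d²(R, Lyra) = 9 + 49 = 58
d²(R, Fornax) = 144 + 25 = 169
d²(R, Alpha) = 289 + 196 = 485
d²(R, Vega) = 16 + 144 = 160
d²(R, Hydra) = 36 + 25 = 61
d²(R, Ursa) = 441 + 4 = 445
d²(R, Tauri) = 324 + 784 = 1108
d²(R, Orion) = 81 + 529 = 610
Sorted ascending: Lyra, Hydra, Vega, … — the second-nearest is Hydra.

Hydra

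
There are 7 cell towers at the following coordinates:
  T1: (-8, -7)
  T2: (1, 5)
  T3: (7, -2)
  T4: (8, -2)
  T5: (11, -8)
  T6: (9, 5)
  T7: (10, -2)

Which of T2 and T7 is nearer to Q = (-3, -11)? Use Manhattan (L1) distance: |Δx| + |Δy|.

T2

d(Q,T2) = |-3−1| + |-11−5| = 4 + 16 = 20
d(Q,T7) = |-3−10| + |-11−(-2)| = 13 + 9 = 22
20 < 22, so T2 is closer.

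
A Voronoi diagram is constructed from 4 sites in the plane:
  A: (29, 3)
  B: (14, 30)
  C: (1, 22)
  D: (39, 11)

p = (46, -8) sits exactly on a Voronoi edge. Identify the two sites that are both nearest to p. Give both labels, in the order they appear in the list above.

A and D

Squared distances from p to each site:
|pA|² = (46−29)² + (-8−3)² = 289 + 121 = 410
|pB|² = (46−14)² + (-8−30)² = 1024 + 1444 = 2468
|pC|² = (46−1)² + (-8−22)² = 2025 + 900 = 2925
|pD|² = (46−39)² + (-8−11)² = 49 + 361 = 410
p is equidistant from A and D (both at squared distance 410), and every other site is strictly farther — so p lies on the A–D Voronoi edge.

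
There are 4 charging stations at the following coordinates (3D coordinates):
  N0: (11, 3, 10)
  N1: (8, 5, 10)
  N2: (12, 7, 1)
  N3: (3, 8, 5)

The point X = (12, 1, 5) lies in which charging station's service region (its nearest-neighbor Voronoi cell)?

N0

Compare squared distances (the ordering matches that of the actual distances):
|XN0|² = (12−11)² + (1−3)² + (5−10)² = 1 + 4 + 25 = 30
|XN1|² = (12−8)² + (1−5)² + (5−10)² = 16 + 16 + 25 = 57
|XN2|² = (12−12)² + (1−7)² + (5−1)² = 0 + 36 + 16 = 52
|XN3|² = (12−3)² + (1−8)² + (5−5)² = 81 + 49 + 0 = 130
The smallest is to N0, so X lies in the Voronoi region of N0.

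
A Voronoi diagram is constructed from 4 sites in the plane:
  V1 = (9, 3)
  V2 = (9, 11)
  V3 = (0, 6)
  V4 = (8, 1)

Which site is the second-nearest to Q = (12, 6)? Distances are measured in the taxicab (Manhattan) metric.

d(Q,V1) = |12−9| + |6−3| = 3 + 3 = 6
d(Q,V2) = |12−9| + |6−11| = 3 + 5 = 8
d(Q,V3) = |12−0| + |6−6| = 12 + 0 = 12
d(Q,V4) = |12−8| + |6−1| = 4 + 5 = 9
Sorted ascending: V1, V2, V4, … — the second-nearest is V2.

V2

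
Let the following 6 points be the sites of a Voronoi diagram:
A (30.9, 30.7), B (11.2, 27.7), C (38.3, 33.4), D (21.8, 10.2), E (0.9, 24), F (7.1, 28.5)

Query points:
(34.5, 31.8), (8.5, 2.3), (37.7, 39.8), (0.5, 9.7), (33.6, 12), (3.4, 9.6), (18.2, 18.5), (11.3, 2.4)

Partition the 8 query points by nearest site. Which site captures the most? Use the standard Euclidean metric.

(34.5, 31.8) — d² to each: A:14.17, B:559.7, C:17, D:627.85, E:1189.8, F:761.65 → nearest is A
(8.5, 2.3) — d² to each: A:1308.32, B:652.45, C:1855.25, D:239.3, E:528.65, F:688.4 → nearest is D
(37.7, 39.8) — d² to each: A:129.05, B:848.66, C:41.32, D:1128.97, E:1603.88, F:1064.05 → nearest is C
(0.5, 9.7) — d² to each: A:1365.16, B:438.49, C:1990.53, D:453.94, E:204.65, F:397 → nearest is E
(33.6, 12) — d² to each: A:356.98, B:748.25, C:480.05, D:142.48, E:1213.29, F:974.5 → nearest is D
(3.4, 9.6) — d² to each: A:1201.46, B:388.45, C:1784.45, D:338.92, E:213.61, F:370.9 → nearest is E
(18.2, 18.5) — d² to each: A:310.13, B:133.64, C:626.02, D:81.85, E:329.54, F:223.21 → nearest is D
(11.3, 2.4) — d² to each: A:1185.05, B:640.1, C:1690, D:171.09, E:574.72, F:698.85 → nearest is D
Tally — A:1, C:1, D:4, E:2. D captures the most (4).

D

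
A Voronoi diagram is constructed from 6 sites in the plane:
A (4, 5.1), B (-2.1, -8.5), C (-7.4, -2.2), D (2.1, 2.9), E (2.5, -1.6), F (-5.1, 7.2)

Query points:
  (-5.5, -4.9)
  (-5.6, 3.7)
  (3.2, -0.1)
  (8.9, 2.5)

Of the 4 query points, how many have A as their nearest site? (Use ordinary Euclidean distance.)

1

(-5.5, -4.9) — d² to each: A:190.25, B:24.52, C:10.9, D:118.6, E:74.89, F:146.57 → nearest is C
(-5.6, 3.7) — d² to each: A:94.12, B:161.09, C:38.05, D:59.93, E:93.7, F:12.5 → nearest is F
(3.2, -0.1) — d² to each: A:27.68, B:98.65, C:116.77, D:10.21, E:2.74, F:122.18 → nearest is E
(8.9, 2.5) — d² to each: A:30.77, B:242, C:287.78, D:46.4, E:57.77, F:218.09 → nearest is A
1 of the 4 points has A as nearest.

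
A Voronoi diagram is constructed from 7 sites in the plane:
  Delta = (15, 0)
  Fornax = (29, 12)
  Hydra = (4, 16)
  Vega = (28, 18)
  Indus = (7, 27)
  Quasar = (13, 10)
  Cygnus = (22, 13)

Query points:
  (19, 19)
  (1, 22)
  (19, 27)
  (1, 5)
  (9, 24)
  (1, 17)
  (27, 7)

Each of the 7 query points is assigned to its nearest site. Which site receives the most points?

Hydra

(19, 19) — d² to each: Delta:377, Fornax:149, Hydra:234, Vega:82, Indus:208, Quasar:117, Cygnus:45 → nearest is Cygnus
(1, 22) — d² to each: Delta:680, Fornax:884, Hydra:45, Vega:745, Indus:61, Quasar:288, Cygnus:522 → nearest is Hydra
(19, 27) — d² to each: Delta:745, Fornax:325, Hydra:346, Vega:162, Indus:144, Quasar:325, Cygnus:205 → nearest is Indus
(1, 5) — d² to each: Delta:221, Fornax:833, Hydra:130, Vega:898, Indus:520, Quasar:169, Cygnus:505 → nearest is Hydra
(9, 24) — d² to each: Delta:612, Fornax:544, Hydra:89, Vega:397, Indus:13, Quasar:212, Cygnus:290 → nearest is Indus
(1, 17) — d² to each: Delta:485, Fornax:809, Hydra:10, Vega:730, Indus:136, Quasar:193, Cygnus:457 → nearest is Hydra
(27, 7) — d² to each: Delta:193, Fornax:29, Hydra:610, Vega:122, Indus:800, Quasar:205, Cygnus:61 → nearest is Fornax
Tally — Fornax:1, Hydra:3, Indus:2, Cygnus:1. Hydra captures the most (3).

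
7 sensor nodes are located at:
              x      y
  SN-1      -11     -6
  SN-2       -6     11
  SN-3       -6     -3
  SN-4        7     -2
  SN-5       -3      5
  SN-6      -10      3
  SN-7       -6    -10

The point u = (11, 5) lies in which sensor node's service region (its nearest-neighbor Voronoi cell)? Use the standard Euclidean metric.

SN-4

Squared Euclidean distances:
d²(u, SN-1) = (11−(-11))² + (5−(-6))² = 484 + 121 = 605
d²(u, SN-2) = (11−(-6))² + (5−11)² = 289 + 36 = 325
d²(u, SN-3) = (11−(-6))² + (5−(-3))² = 289 + 64 = 353
d²(u, SN-4) = (11−7)² + (5−(-2))² = 16 + 49 = 65
d²(u, SN-5) = (11−(-3))² + (5−5)² = 196 + 0 = 196
d²(u, SN-6) = (11−(-10))² + (5−3)² = 441 + 4 = 445
d²(u, SN-7) = (11−(-6))² + (5−(-10))² = 289 + 225 = 514
The smallest is to SN-4, so u lies in the Voronoi region of SN-4.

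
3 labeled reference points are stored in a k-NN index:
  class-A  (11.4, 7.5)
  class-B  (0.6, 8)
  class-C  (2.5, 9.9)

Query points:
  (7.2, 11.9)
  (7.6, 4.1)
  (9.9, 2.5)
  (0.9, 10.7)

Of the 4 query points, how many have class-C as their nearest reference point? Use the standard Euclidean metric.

2

(7.2, 11.9) — d² to each: class-A:37, class-B:58.77, class-C:26.09 → nearest is class-C
(7.6, 4.1) — d² to each: class-A:26, class-B:64.21, class-C:59.65 → nearest is class-A
(9.9, 2.5) — d² to each: class-A:27.25, class-B:116.74, class-C:109.52 → nearest is class-A
(0.9, 10.7) — d² to each: class-A:120.49, class-B:7.38, class-C:3.2 → nearest is class-C
2 of the 4 points have class-C as nearest.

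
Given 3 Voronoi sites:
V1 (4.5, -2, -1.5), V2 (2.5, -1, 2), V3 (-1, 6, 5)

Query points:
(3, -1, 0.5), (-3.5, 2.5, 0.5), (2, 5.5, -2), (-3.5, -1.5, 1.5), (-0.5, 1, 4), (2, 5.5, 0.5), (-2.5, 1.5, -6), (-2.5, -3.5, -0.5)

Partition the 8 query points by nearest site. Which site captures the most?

(3, -1, 0.5) — d² to each: V1:7.25, V2:2.5, V3:85.25 → nearest is V2
(-3.5, 2.5, 0.5) — d² to each: V1:88.25, V2:50.5, V3:38.75 → nearest is V3
(2, 5.5, -2) — d² to each: V1:62.75, V2:58.5, V3:58.25 → nearest is V3
(-3.5, -1.5, 1.5) — d² to each: V1:73.25, V2:36.5, V3:74.75 → nearest is V2
(-0.5, 1, 4) — d² to each: V1:64.25, V2:17, V3:26.25 → nearest is V2
(2, 5.5, 0.5) — d² to each: V1:66.5, V2:44.75, V3:29.5 → nearest is V3
(-2.5, 1.5, -6) — d² to each: V1:81.5, V2:95.25, V3:143.5 → nearest is V1
(-2.5, -3.5, -0.5) — d² to each: V1:52.25, V2:37.5, V3:122.75 → nearest is V2
Tally — V1:1, V2:4, V3:3. V2 captures the most (4).

V2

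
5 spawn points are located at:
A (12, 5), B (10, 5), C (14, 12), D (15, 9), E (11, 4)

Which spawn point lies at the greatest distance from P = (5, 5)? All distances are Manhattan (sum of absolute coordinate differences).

d(P,A) = |5−12| + |5−5| = 7 + 0 = 7
d(P,B) = |5−10| + |5−5| = 5 + 0 = 5
d(P,C) = |5−14| + |5−12| = 9 + 7 = 16
d(P,D) = |5−15| + |5−9| = 10 + 4 = 14
d(P,E) = |5−11| + |5−4| = 6 + 1 = 7
The largest is to C.

C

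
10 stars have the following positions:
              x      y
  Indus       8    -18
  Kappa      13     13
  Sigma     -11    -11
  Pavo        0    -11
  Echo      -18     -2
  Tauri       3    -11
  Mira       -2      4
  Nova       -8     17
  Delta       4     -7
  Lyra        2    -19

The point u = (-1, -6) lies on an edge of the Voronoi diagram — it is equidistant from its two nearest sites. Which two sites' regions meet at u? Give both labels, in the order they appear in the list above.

Squared distances from u to each site:
d²(u, Indus) = 81 + 144 = 225
d²(u, Kappa) = 196 + 361 = 557
d²(u, Sigma) = 100 + 25 = 125
d²(u, Pavo) = 1 + 25 = 26
d²(u, Echo) = 289 + 16 = 305
d²(u, Tauri) = 16 + 25 = 41
d²(u, Mira) = 1 + 100 = 101
d²(u, Nova) = 49 + 529 = 578
d²(u, Delta) = 25 + 1 = 26
d²(u, Lyra) = 9 + 169 = 178
u is equidistant from Pavo and Delta (both at squared distance 26), and every other site is strictly farther — so u lies on the Pavo–Delta Voronoi edge.

Pavo and Delta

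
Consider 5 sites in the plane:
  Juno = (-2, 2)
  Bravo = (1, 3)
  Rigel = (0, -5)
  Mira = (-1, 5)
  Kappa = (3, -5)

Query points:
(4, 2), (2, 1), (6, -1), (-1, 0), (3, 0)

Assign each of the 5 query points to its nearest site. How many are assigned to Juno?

1

(4, 2) — d² to each: Juno:36, Bravo:10, Rigel:65, Mira:34, Kappa:50 → nearest is Bravo
(2, 1) — d² to each: Juno:17, Bravo:5, Rigel:40, Mira:25, Kappa:37 → nearest is Bravo
(6, -1) — d² to each: Juno:73, Bravo:41, Rigel:52, Mira:85, Kappa:25 → nearest is Kappa
(-1, 0) — d² to each: Juno:5, Bravo:13, Rigel:26, Mira:25, Kappa:41 → nearest is Juno
(3, 0) — d² to each: Juno:29, Bravo:13, Rigel:34, Mira:41, Kappa:25 → nearest is Bravo
1 of the 5 points has Juno as nearest.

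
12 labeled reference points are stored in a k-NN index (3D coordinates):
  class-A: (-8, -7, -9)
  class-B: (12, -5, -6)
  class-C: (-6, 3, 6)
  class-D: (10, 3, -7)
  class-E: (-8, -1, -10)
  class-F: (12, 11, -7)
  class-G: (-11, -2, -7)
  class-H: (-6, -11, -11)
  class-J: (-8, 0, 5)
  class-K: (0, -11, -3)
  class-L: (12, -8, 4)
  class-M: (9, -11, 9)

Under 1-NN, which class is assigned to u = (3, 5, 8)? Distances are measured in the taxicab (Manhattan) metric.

class-C

d(u, class-A) = 11 + 12 + 17 = 40
d(u, class-B) = 9 + 10 + 14 = 33
d(u, class-C) = 9 + 2 + 2 = 13
d(u, class-D) = 7 + 2 + 15 = 24
d(u, class-E) = 11 + 6 + 18 = 35
d(u, class-F) = 9 + 6 + 15 = 30
d(u, class-G) = 14 + 7 + 15 = 36
d(u, class-H) = 9 + 16 + 19 = 44
d(u, class-J) = 11 + 5 + 3 = 19
d(u, class-K) = 3 + 16 + 11 = 30
d(u, class-L) = 9 + 13 + 4 = 26
d(u, class-M) = 6 + 16 + 1 = 23
Minimum is at class-C.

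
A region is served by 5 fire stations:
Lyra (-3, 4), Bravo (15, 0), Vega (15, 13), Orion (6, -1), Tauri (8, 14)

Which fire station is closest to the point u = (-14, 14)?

Squared Euclidean distances:
d²(u, Lyra) = (-14−(-3))² + (14−4)² = 121 + 100 = 221
d²(u, Bravo) = (-14−15)² + (14−0)² = 841 + 196 = 1037
d²(u, Vega) = (-14−15)² + (14−13)² = 841 + 1 = 842
d²(u, Orion) = (-14−6)² + (14−(-1))² = 400 + 225 = 625
d²(u, Tauri) = (-14−8)² + (14−14)² = 484 + 0 = 484
Minimum is at Lyra.

Lyra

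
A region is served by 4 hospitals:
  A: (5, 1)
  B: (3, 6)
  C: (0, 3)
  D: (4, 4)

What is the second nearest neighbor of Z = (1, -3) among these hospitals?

C

Compare squared distances (the ordering matches that of the actual distances):
|ZA|² = (1−5)² + (-3−1)² = 16 + 16 = 32
|ZB|² = (1−3)² + (-3−6)² = 4 + 81 = 85
|ZC|² = (1−0)² + (-3−3)² = 1 + 36 = 37
|ZD|² = (1−4)² + (-3−4)² = 9 + 49 = 58
Sorted ascending: A, C, D, … — the second-nearest is C.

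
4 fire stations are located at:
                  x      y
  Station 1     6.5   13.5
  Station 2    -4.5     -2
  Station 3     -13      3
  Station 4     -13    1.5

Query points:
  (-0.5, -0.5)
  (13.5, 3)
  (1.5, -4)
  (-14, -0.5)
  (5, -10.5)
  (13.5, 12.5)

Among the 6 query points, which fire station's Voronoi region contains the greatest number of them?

Station 2

(-0.5, -0.5) — d² to each: Station 1:245, Station 2:18.25, Station 3:168.5, Station 4:160.25 → nearest is Station 2
(13.5, 3) — d² to each: Station 1:159.25, Station 2:349, Station 3:702.25, Station 4:704.5 → nearest is Station 1
(1.5, -4) — d² to each: Station 1:331.25, Station 2:40, Station 3:259.25, Station 4:240.5 → nearest is Station 2
(-14, -0.5) — d² to each: Station 1:616.25, Station 2:92.5, Station 3:13.25, Station 4:5 → nearest is Station 4
(5, -10.5) — d² to each: Station 1:578.25, Station 2:162.5, Station 3:506.25, Station 4:468 → nearest is Station 2
(13.5, 12.5) — d² to each: Station 1:50, Station 2:534.25, Station 3:792.5, Station 4:823.25 → nearest is Station 1
Tally — Station 1:2, Station 2:3, Station 4:1. Station 2 captures the most (3).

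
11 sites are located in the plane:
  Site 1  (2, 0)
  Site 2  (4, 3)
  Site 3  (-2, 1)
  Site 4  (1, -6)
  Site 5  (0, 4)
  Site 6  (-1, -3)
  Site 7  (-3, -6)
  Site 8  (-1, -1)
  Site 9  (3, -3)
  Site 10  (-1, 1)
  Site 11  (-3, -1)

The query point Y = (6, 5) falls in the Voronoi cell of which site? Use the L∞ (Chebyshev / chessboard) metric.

d(Y, Site 1) = max(4, 5) = 5
d(Y, Site 2) = max(2, 2) = 2
d(Y, Site 3) = max(8, 4) = 8
d(Y, Site 4) = max(5, 11) = 11
d(Y, Site 5) = max(6, 1) = 6
d(Y, Site 6) = max(7, 8) = 8
d(Y, Site 7) = max(9, 11) = 11
d(Y, Site 8) = max(7, 6) = 7
d(Y, Site 9) = max(3, 8) = 8
d(Y, Site 10) = max(7, 4) = 7
d(Y, Site 11) = max(9, 6) = 9
Minimum is at Site 2.

Site 2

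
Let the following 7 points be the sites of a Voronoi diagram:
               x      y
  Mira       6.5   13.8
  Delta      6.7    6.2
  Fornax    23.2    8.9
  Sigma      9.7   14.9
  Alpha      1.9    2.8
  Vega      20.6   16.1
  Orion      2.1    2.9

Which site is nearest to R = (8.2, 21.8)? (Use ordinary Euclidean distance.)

Sigma

Squared Euclidean distances:
d²(R, Mira) = 2.89 + 64 = 66.89
d²(R, Delta) = 2.25 + 243.36 = 245.61
d²(R, Fornax) = 225 + 166.41 = 391.41
d²(R, Sigma) = 2.25 + 47.61 = 49.86
d²(R, Alpha) = 39.69 + 361 = 400.69
d²(R, Vega) = 153.76 + 32.49 = 186.25
d²(R, Orion) = 37.21 + 357.21 = 394.42
The smallest is to Sigma, so R lies in the Voronoi region of Sigma.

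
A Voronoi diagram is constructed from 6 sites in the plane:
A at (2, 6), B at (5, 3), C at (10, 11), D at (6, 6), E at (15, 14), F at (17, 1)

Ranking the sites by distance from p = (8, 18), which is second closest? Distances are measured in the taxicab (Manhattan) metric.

d(p,A) = |8−2| + |18−6| = 6 + 12 = 18
d(p,B) = |8−5| + |18−3| = 3 + 15 = 18
d(p,C) = |8−10| + |18−11| = 2 + 7 = 9
d(p,D) = |8−6| + |18−6| = 2 + 12 = 14
d(p,E) = |8−15| + |18−14| = 7 + 4 = 11
d(p,F) = |8−17| + |18−1| = 9 + 17 = 26
Sorted ascending: C, E, D, … — the second-nearest is E.

E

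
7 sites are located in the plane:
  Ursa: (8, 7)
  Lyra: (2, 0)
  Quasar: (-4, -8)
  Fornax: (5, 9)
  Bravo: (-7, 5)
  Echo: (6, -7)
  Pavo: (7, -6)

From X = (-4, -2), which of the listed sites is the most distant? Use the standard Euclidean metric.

Compare squared distances (the ordering matches that of the actual distances):
d²(X, Ursa) = 144 + 81 = 225
d²(X, Lyra) = 36 + 4 = 40
d²(X, Quasar) = 0 + 36 = 36
d²(X, Fornax) = 81 + 121 = 202
d²(X, Bravo) = 9 + 49 = 58
d²(X, Echo) = 100 + 25 = 125
d²(X, Pavo) = 121 + 16 = 137
The largest is to Ursa.

Ursa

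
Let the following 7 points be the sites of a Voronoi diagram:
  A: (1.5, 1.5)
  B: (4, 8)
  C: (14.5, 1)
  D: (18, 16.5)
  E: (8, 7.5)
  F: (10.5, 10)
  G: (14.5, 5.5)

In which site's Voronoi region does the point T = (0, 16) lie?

B

Since √ is increasing, it suffices to compare squared distances:
|TA|² = (0−1.5)² + (16−1.5)² = 2.25 + 210.25 = 212.5
|TB|² = (0−4)² + (16−8)² = 16 + 64 = 80
|TC|² = (0−14.5)² + (16−1)² = 210.25 + 225 = 435.25
|TD|² = (0−18)² + (16−16.5)² = 324 + 0.25 = 324.25
|TE|² = (0−8)² + (16−7.5)² = 64 + 72.25 = 136.25
|TF|² = (0−10.5)² + (16−10)² = 110.25 + 36 = 146.25
|TG|² = (0−14.5)² + (16−5.5)² = 210.25 + 110.25 = 320.5
Minimum is at B.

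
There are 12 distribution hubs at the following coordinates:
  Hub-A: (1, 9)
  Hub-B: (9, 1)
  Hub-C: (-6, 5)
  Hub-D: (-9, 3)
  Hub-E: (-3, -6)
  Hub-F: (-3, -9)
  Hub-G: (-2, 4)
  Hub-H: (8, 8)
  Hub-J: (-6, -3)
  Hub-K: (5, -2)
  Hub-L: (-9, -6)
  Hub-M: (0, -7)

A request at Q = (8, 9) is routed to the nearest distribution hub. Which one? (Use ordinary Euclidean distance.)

Compare squared distances (the ordering matches that of the actual distances):
d²(Q, Hub-A) = (8−1)² + (9−9)² = 49 + 0 = 49
d²(Q, Hub-B) = (8−9)² + (9−1)² = 1 + 64 = 65
d²(Q, Hub-C) = (8−(-6))² + (9−5)² = 196 + 16 = 212
d²(Q, Hub-D) = (8−(-9))² + (9−3)² = 289 + 36 = 325
d²(Q, Hub-E) = (8−(-3))² + (9−(-6))² = 121 + 225 = 346
d²(Q, Hub-F) = (8−(-3))² + (9−(-9))² = 121 + 324 = 445
d²(Q, Hub-G) = (8−(-2))² + (9−4)² = 100 + 25 = 125
d²(Q, Hub-H) = (8−8)² + (9−8)² = 0 + 1 = 1
d²(Q, Hub-J) = (8−(-6))² + (9−(-3))² = 196 + 144 = 340
d²(Q, Hub-K) = (8−5)² + (9−(-2))² = 9 + 121 = 130
d²(Q, Hub-L) = (8−(-9))² + (9−(-6))² = 289 + 225 = 514
d²(Q, Hub-M) = (8−0)² + (9−(-7))² = 64 + 256 = 320
The smallest is to Hub-H, so Q lies in the Voronoi region of Hub-H.

Hub-H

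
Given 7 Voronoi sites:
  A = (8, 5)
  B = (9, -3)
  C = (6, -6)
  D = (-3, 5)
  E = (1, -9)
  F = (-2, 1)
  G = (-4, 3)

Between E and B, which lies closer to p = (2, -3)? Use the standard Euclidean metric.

E

Compare squared distances:
|pE|² = (2−1)² + (-3−(-9))² = 1 + 36 = 37
|pB|² = (2−9)² + (-3−(-3))² = 49 + 0 = 49
37 < 49, so E is closer.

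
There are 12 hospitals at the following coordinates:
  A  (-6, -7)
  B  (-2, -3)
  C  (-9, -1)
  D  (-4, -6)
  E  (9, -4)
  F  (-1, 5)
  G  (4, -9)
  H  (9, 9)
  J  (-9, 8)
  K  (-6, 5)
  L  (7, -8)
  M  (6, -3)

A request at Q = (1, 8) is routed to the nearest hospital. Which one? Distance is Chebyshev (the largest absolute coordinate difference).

F

d(Q,A) = max(7, 15) = 15
d(Q,B) = max(3, 11) = 11
d(Q,C) = max(10, 9) = 10
d(Q,D) = max(5, 14) = 14
d(Q,E) = max(8, 12) = 12
d(Q,F) = max(2, 3) = 3
d(Q,G) = max(3, 17) = 17
d(Q,H) = max(8, 1) = 8
d(Q,J) = max(10, 0) = 10
d(Q,K) = max(7, 3) = 7
d(Q,L) = max(6, 16) = 16
d(Q,M) = max(5, 11) = 11
F is nearest.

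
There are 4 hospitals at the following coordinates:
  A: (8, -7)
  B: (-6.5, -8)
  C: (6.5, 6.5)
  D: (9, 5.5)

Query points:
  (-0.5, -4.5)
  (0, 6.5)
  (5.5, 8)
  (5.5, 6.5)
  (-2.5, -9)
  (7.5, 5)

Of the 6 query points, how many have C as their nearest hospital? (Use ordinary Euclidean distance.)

3

(-0.5, -4.5) — d² to each: A:78.5, B:48.25, C:170, D:190.25 → nearest is B
(0, 6.5) — d² to each: A:246.25, B:252.5, C:42.25, D:82 → nearest is C
(5.5, 8) — d² to each: A:231.25, B:400, C:3.25, D:18.5 → nearest is C
(5.5, 6.5) — d² to each: A:188.5, B:354.25, C:1, D:13.25 → nearest is C
(-2.5, -9) — d² to each: A:114.25, B:17, C:321.25, D:342.5 → nearest is B
(7.5, 5) — d² to each: A:144.25, B:365, C:3.25, D:2.5 → nearest is D
3 of the 6 points have C as nearest.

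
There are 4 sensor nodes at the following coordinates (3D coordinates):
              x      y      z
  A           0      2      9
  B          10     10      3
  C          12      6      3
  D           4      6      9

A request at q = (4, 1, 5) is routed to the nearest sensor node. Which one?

Compare squared distances (the ordering matches that of the actual distances):
|qA|² = (4−0)² + (1−2)² + (5−9)² = 16 + 1 + 16 = 33
|qB|² = (4−10)² + (1−10)² + (5−3)² = 36 + 81 + 4 = 121
|qC|² = (4−12)² + (1−6)² + (5−3)² = 64 + 25 + 4 = 93
|qD|² = (4−4)² + (1−6)² + (5−9)² = 0 + 25 + 16 = 41
Minimum is at A.

A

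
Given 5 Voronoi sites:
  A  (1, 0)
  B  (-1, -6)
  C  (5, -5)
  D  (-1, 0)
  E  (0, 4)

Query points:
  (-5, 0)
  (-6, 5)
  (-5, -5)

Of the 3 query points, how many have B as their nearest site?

(-5, 0) — d² to each: A:36, B:52, C:125, D:16, E:41 → nearest is D
(-6, 5) — d² to each: A:74, B:146, C:221, D:50, E:37 → nearest is E
(-5, -5) — d² to each: A:61, B:17, C:100, D:41, E:106 → nearest is B
1 of the 3 points has B as nearest.

1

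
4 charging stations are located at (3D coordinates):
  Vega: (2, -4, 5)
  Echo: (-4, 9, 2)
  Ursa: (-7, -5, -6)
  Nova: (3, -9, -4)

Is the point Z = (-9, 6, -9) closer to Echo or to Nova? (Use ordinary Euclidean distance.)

Echo

Compare squared distances:
d²(Z, Echo) = (-9−(-4))² + (6−9)² + (-9−2)² = 25 + 9 + 121 = 155
d²(Z, Nova) = (-9−3)² + (6−(-9))² + (-9−(-4))² = 144 + 225 + 25 = 394
155 < 394, so Echo is closer.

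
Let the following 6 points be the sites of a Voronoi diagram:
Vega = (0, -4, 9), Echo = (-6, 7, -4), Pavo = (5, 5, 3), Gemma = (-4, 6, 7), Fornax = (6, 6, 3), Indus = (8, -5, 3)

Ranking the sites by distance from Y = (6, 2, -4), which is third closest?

Squared Euclidean distances:
d²(Y, Vega) = 36 + 36 + 169 = 241
d²(Y, Echo) = 144 + 25 + 0 = 169
d²(Y, Pavo) = 1 + 9 + 49 = 59
d²(Y, Gemma) = 100 + 16 + 121 = 237
d²(Y, Fornax) = 0 + 16 + 49 = 65
d²(Y, Indus) = 4 + 49 + 49 = 102
Sorted ascending: Pavo, Fornax, Indus, Echo, … — the third-nearest is Indus.

Indus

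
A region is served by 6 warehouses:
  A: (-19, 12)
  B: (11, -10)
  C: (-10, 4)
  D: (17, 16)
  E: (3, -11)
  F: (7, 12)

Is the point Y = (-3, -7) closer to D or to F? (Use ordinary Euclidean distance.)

Compare squared distances:
|YD|² = (-3−17)² + (-7−16)² = 400 + 529 = 929
|YF|² = (-3−7)² + (-7−12)² = 100 + 361 = 461
929 > 461, so F is closer.

F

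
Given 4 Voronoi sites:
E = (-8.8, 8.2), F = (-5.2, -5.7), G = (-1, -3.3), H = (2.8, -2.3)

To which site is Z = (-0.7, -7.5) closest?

G

Since √ is increasing, it suffices to compare squared distances:
|ZE|² = (-0.7−(-8.8))² + (-7.5−8.2)² = 65.61 + 246.49 = 312.1
|ZF|² = (-0.7−(-5.2))² + (-7.5−(-5.7))² = 20.25 + 3.24 = 23.49
|ZG|² = (-0.7−(-1))² + (-7.5−(-3.3))² = 0.09 + 17.64 = 17.73
|ZH|² = (-0.7−2.8)² + (-7.5−(-2.3))² = 12.25 + 27.04 = 39.29
G is nearest.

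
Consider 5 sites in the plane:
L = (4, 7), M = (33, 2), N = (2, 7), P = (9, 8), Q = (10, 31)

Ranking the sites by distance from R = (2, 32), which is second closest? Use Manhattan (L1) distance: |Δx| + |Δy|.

d(R,L) = |2−4| + |32−7| = 2 + 25 = 27
d(R,M) = |2−33| + |32−2| = 31 + 30 = 61
d(R,N) = |2−2| + |32−7| = 0 + 25 = 25
d(R,P) = |2−9| + |32−8| = 7 + 24 = 31
d(R,Q) = |2−10| + |32−31| = 8 + 1 = 9
Sorted ascending: Q, N, L, … — the second-nearest is N.

N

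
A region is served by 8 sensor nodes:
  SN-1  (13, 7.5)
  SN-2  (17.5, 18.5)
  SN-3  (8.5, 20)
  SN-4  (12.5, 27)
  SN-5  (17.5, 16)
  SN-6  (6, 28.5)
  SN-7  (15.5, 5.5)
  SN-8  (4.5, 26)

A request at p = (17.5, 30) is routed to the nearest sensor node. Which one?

Squared Euclidean distances:
d²(p, SN-1) = 20.25 + 506.25 = 526.5
d²(p, SN-2) = 0 + 132.25 = 132.25
d²(p, SN-3) = 81 + 100 = 181
d²(p, SN-4) = 25 + 9 = 34
d²(p, SN-5) = 0 + 196 = 196
d²(p, SN-6) = 132.25 + 2.25 = 134.5
d²(p, SN-7) = 4 + 600.25 = 604.25
d²(p, SN-8) = 169 + 16 = 185
Minimum is at SN-4.

SN-4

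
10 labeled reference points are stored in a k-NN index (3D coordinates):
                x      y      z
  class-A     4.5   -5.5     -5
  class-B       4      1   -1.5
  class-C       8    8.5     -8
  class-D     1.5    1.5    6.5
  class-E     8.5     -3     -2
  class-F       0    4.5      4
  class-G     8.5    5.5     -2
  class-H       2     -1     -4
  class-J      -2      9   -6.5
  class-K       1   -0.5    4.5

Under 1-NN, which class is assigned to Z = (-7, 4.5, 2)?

Compare squared distances (the ordering matches that of the actual distances):
d²(Z, class-A) = (-7−4.5)² + (4.5−(-5.5))² + (2−(-5))² = 132.25 + 100 + 49 = 281.25
d²(Z, class-B) = (-7−4)² + (4.5−1)² + (2−(-1.5))² = 121 + 12.25 + 12.25 = 145.5
d²(Z, class-C) = (-7−8)² + (4.5−8.5)² + (2−(-8))² = 225 + 16 + 100 = 341
d²(Z, class-D) = (-7−1.5)² + (4.5−1.5)² + (2−6.5)² = 72.25 + 9 + 20.25 = 101.5
d²(Z, class-E) = (-7−8.5)² + (4.5−(-3))² + (2−(-2))² = 240.25 + 56.25 + 16 = 312.5
d²(Z, class-F) = (-7−0)² + (4.5−4.5)² + (2−4)² = 49 + 0 + 4 = 53
d²(Z, class-G) = (-7−8.5)² + (4.5−5.5)² + (2−(-2))² = 240.25 + 1 + 16 = 257.25
d²(Z, class-H) = (-7−2)² + (4.5−(-1))² + (2−(-4))² = 81 + 30.25 + 36 = 147.25
d²(Z, class-J) = (-7−(-2))² + (4.5−9)² + (2−(-6.5))² = 25 + 20.25 + 72.25 = 117.5
d²(Z, class-K) = (-7−1)² + (4.5−(-0.5))² + (2−4.5)² = 64 + 25 + 6.25 = 95.25
class-F is nearest.

class-F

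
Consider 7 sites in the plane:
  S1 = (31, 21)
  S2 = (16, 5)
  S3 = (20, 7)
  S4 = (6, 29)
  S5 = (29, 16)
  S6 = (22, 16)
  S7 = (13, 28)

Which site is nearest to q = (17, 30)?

Since √ is increasing, it suffices to compare squared distances:
|qS1|² = (17−31)² + (30−21)² = 196 + 81 = 277
|qS2|² = (17−16)² + (30−5)² = 1 + 625 = 626
|qS3|² = (17−20)² + (30−7)² = 9 + 529 = 538
|qS4|² = (17−6)² + (30−29)² = 121 + 1 = 122
|qS5|² = (17−29)² + (30−16)² = 144 + 196 = 340
|qS6|² = (17−22)² + (30−16)² = 25 + 196 = 221
|qS7|² = (17−13)² + (30−28)² = 16 + 4 = 20
Minimum is at S7.

S7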